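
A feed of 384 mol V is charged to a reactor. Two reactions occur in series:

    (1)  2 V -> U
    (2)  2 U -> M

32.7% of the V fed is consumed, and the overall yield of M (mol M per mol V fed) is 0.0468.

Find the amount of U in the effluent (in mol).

Conversion of V: V consumed = 2ξ₁ = 0.327 × 384 → ξ₁ = 62.78 mol.
Yield of M: 1ξ₂ / 384 = 0.0468 → ξ₂ = 17.97 mol.
Outlet amounts (n = n₀ + Σ ν·ξ):
  V: 384 − 2(62.78) = 258.4
  U: 0 + 1(62.78) − 2(17.97) = 26.84
  M: 0 + 1(17.97) = 17.97

26.8 mol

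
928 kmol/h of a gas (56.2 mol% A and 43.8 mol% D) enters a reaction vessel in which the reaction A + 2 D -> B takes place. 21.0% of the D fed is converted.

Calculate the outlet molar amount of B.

D reacted = 0.21 × 406.5 = 85.36 kmol/h; ν_D = −2, so ξ = 85.36/2 = 42.68 kmol/h.
Outlet amounts (n = n₀ + ν ξ):
  A: 521.5 − 1(42.68) = 478.9
  D: 406.5 − 2(42.68) = 321.1
  B: 0 + 1(42.68) = 42.68

42.7 kmol/h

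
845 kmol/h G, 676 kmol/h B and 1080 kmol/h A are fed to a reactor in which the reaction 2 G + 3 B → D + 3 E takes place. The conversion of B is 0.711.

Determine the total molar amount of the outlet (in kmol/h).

2440 kmol/h

B reacted = 0.711 × 676 = 480.6 kmol/h; ν_B = −3, so ξ = 480.6/3 = 160.2 kmol/h.
Outlet amounts (n = n₀ + ν ξ):
  G: 845 − 2(160.2) = 524.6
  B: 676 − 3(160.2) = 195.4
  D: 0 + 1(160.2) = 160.2
  E: 0 + 3(160.2) = 480.6
  A: 1080 (inert)
Total out = 524.6 + 195.4 + 160.2 + 480.6 + 1080 = 2441 kmol/h.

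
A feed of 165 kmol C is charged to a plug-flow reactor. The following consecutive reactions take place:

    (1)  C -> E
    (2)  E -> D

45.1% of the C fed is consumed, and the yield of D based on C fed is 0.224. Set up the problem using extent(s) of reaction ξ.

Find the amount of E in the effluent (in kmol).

37.5 kmol

Conversion of C: C consumed = 1ξ₁ = 0.451 × 165 → ξ₁ = 74.42 kmol.
Yield of D: 1ξ₂ / 165 = 0.224 → ξ₂ = 36.96 kmol.
Outlet amounts (n = n₀ + Σ ν·ξ):
  C: 165 − 1(74.42) = 90.58
  E: 0 + 1(74.42) − 1(36.96) = 37.46
  D: 0 + 1(36.96) = 36.96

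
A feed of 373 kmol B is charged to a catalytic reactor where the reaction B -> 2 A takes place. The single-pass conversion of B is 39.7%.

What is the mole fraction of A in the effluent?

B reacted = 0.397 × 373 = 148.1 kmol; ν_B = −1, so ξ = 148.1/1 = 148.1 kmol.
Outlet amounts (n = n₀ + ν ξ):
  B: 373 − 1(148.1) = 224.9
  A: 0 + 2(148.1) = 296.2
Total out = 521.1 kmol; y_A = 296.2 / 521.1 = 0.5684.

0.568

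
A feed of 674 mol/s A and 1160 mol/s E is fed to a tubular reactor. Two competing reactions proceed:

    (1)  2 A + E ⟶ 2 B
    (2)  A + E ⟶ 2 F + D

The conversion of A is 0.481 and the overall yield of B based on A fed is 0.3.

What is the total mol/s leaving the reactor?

Yield of B: 2ξ₁ / 674 = 0.3 → ξ₁ = 101.1 mol/s.
Conversion of A: 2ξ₁ + 1ξ₂ = 0.481 × 674 = 324.2 → ξ₂ = 122 mol/s.
Outlet amounts (n = n₀ + Σ ν·ξ):
  A: 674 − 2(101.1) − 1(122) = 349.8
  E: 1160 − 1(101.1) − 1(122) = 936.9
  B: 0 + 2(101.1) = 202.2
  F: 0 + 2(122) = 244
  D: 0 + 1(122) = 122
Total out = 349.8 + 936.9 + 202.2 + 244 + 122 = 1855 mol/s.

1850 mol/s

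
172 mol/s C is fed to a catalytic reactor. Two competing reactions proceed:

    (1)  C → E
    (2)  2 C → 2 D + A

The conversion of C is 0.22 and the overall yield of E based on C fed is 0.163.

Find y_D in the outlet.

0.0554

Yield of E: 1ξ₁ / 172 = 0.163 → ξ₁ = 28.04 mol/s.
Conversion of C: 1ξ₁ + 2ξ₂ = 0.22 × 172 = 37.84 → ξ₂ = 4.902 mol/s.
Outlet amounts (n = n₀ + Σ ν·ξ):
  C: 172 − 1(28.04) − 2(4.902) = 134.2
  E: 0 + 1(28.04) = 28.04
  D: 0 + 2(4.902) = 9.804
  A: 0 + 1(4.902) = 4.902
Total out = 176.9 mol/s; y_D = 9.804 / 176.9 = 0.05542.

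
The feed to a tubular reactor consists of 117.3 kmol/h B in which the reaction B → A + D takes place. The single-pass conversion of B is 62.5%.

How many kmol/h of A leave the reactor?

73.3 kmol/h

B reacted = 0.625 × 117.3 = 73.31 kmol/h; ν_B = −1, so ξ = 73.31/1 = 73.31 kmol/h.
Outlet amounts (n = n₀ + ν ξ):
  B: 117.3 − 1(73.31) = 43.99
  A: 0 + 1(73.31) = 73.31
  D: 0 + 1(73.31) = 73.31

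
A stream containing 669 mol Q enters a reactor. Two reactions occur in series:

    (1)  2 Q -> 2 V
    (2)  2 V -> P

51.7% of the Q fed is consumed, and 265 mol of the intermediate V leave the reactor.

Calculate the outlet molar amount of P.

40.4 mol

Conversion of Q: Q consumed = 2ξ₁ = 0.517 × 669 → ξ₁ = 172.9 mol.
V balance: n_V = 0 + 2ξ₁ − 2ξ₂ = 265 → ξ₂ = (2·172.9 − 265)/2 = 40.44 mol.
Outlet amounts (n = n₀ + Σ ν·ξ):
  Q: 669 − 2(172.9) = 323.1
  V: 0 + 2(172.9) − 2(40.44) = 265
  P: 0 + 1(40.44) = 40.44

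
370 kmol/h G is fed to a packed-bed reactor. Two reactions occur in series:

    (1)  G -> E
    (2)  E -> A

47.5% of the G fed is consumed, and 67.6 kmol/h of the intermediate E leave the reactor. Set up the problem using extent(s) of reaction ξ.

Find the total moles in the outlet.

370 kmol/h

Conversion of G: G consumed = 1ξ₁ = 0.475 × 370 → ξ₁ = 175.8 kmol/h.
E balance: n_E = 0 + 1ξ₁ − 1ξ₂ = 67.6 → ξ₂ = (1·175.8 − 67.6)/1 = 108.2 kmol/h.
Outlet amounts (n = n₀ + Σ ν·ξ):
  G: 370 − 1(175.8) = 194.2
  E: 0 + 1(175.8) − 1(108.2) = 67.6
  A: 0 + 1(108.2) = 108.2
Total out = 194.2 + 67.6 + 108.2 = 370 kmol/h.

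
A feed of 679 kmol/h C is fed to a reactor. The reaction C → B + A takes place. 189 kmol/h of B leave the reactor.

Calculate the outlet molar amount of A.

189 kmol/h

For B: n = n₀ + 1ξ → 189 = 0 + 1ξ, giving ξ = 189 kmol/h.
Outlet amounts (n = n₀ + ν ξ):
  C: 679 − 1(189) = 490
  B: 0 + 1(189) = 189
  A: 0 + 1(189) = 189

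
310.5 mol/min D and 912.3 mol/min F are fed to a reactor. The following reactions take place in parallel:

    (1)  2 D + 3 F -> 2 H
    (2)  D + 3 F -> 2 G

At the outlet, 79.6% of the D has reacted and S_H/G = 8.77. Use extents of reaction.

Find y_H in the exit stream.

Conversion of D: D consumed = 0.796 × 310.5 = 247.2 mol/min = 2ξ₁ + 1ξ₂.
Selectivity: 2ξ₁ / (2ξ₂) = 8.77 → ξ₁ = 8.77 ξ₂.
Substitute: (2·8.77 + 1) ξ₂ = 247.2 → ξ₂ = 13.33 mol/min, ξ₁ = 116.9 mol/min.
Outlet amounts (n = n₀ + Σ ν·ξ):
  D: 310.5 − 2(116.9) − 1(13.33) = 63.34
  F: 912.3 − 3(116.9) − 3(13.33) = 521.6
  H: 0 + 2(116.9) = 233.8
  G: 0 + 2(13.33) = 26.66
Total out = 845.4 mol/min; y_H = 233.8 / 845.4 = 0.2766.

0.277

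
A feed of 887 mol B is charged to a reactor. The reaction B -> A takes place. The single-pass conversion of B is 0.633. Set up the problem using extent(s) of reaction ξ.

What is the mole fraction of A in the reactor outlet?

0.633

B reacted = 0.633 × 887 = 561.5 mol; ν_B = −1, so ξ = 561.5/1 = 561.5 mol.
Outlet amounts (n = n₀ + ν ξ):
  B: 887 − 1(561.5) = 325.5
  A: 0 + 1(561.5) = 561.5
Total out = 887 mol; y_A = 561.5 / 887 = 0.633.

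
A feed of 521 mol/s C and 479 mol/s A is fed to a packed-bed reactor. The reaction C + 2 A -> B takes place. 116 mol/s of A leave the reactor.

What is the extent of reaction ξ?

ξ = 182 mol/s

For A: n = n₀ − 2ξ → 116 = 479 − 2ξ, giving ξ = 181.5 mol/s.
Outlet amounts (n = n₀ + ν ξ):
  C: 521 − 1(181.5) = 339.5
  A: 479 − 2(181.5) = 116
  B: 0 + 1(181.5) = 181.5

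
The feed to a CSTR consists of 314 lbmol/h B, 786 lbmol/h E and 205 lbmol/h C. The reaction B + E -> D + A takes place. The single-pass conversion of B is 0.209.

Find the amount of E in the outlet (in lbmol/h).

B reacted = 0.209 × 314 = 65.63 lbmol/h; ν_B = −1, so ξ = 65.63/1 = 65.63 lbmol/h.
Outlet amounts (n = n₀ + ν ξ):
  B: 314 − 1(65.63) = 248.4
  E: 786 − 1(65.63) = 720.4
  D: 0 + 1(65.63) = 65.63
  A: 0 + 1(65.63) = 65.63
  C: 205 (inert)

720 lbmol/h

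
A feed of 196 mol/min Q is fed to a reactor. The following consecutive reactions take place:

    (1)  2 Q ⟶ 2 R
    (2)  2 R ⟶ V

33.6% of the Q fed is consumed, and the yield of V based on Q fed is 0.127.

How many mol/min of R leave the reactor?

16.1 mol/min

Conversion of Q: Q consumed = 2ξ₁ = 0.336 × 196 → ξ₁ = 32.93 mol/min.
Yield of V: 1ξ₂ / 196 = 0.127 → ξ₂ = 24.89 mol/min.
Outlet amounts (n = n₀ + Σ ν·ξ):
  Q: 196 − 2(32.93) = 130.1
  R: 0 + 2(32.93) − 2(24.89) = 16.07
  V: 0 + 1(24.89) = 24.89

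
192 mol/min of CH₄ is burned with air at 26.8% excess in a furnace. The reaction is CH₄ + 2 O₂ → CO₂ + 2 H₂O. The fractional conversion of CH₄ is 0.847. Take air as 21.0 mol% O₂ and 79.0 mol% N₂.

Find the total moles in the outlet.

2510 mol/min

Stoichiometric O₂ = 2 × 192 = 384 mol/min; O₂ fed = 384 × 1.268 = 486.9 mol/min.
N₂ fed = 486.9 × 79/21 = 1832 mol/min.
Fuel reacted = 0.847 × 192 → ξ = 162.6 mol/min.
Outlet (n = n₀ + ν ξ):
  CH₄: 192 − 1(162.6) = 29.38
  O₂: 486.9 − 2(162.6) = 161.7
  N₂: 1832 (inert)
  CO₂: 0 + 1(162.6) = 162.6
  H₂O: 0 + 2(162.6) = 325.2
Total out = 29.38 + 161.7 + 1832 + 162.6 + 325.2 = 2511 mol/min.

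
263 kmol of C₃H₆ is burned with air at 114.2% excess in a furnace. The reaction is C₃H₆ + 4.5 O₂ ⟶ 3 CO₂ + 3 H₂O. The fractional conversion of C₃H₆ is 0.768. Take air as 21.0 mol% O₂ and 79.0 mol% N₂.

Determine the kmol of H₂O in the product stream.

Stoichiometric O₂ = 4.5 × 263 = 1184 kmol; O₂ fed = 1184 × 2.142 = 2535 kmol.
N₂ fed = 2535 × 79/21 = 9537 kmol.
Fuel reacted = 0.768 × 263 → ξ = 202 kmol.
Outlet (n = n₀ + ν ξ):
  C₃H₆: 263 − 1(202) = 61.02
  O₂: 2535 − 4.5(202) = 1626
  N₂: 9537 (inert)
  CO₂: 0 + 3(202) = 606
  H₂O: 0 + 3(202) = 606

606 kmol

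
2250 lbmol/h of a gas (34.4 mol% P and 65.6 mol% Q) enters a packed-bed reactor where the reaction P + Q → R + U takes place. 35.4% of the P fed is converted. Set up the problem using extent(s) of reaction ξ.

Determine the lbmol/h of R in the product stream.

274 lbmol/h

P reacted = 0.354 × 774 = 274 lbmol/h; ν_P = −1, so ξ = 274/1 = 274 lbmol/h.
Outlet amounts (n = n₀ + ν ξ):
  P: 774 − 1(274) = 500
  Q: 1476 − 1(274) = 1202
  R: 0 + 1(274) = 274
  U: 0 + 1(274) = 274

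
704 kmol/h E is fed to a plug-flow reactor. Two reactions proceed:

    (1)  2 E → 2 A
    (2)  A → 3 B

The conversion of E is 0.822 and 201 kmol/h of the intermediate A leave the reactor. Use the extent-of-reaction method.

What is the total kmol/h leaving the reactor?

Conversion of E: E consumed = 2ξ₁ = 0.822 × 704 → ξ₁ = 289.3 kmol/h.
A balance: n_A = 0 + 2ξ₁ − 1ξ₂ = 201 → ξ₂ = (2·289.3 − 201)/1 = 377.7 kmol/h.
Outlet amounts (n = n₀ + Σ ν·ξ):
  E: 704 − 2(289.3) = 125.3
  A: 0 + 2(289.3) − 1(377.7) = 201
  B: 0 + 3(377.7) = 1133
Total out = 125.3 + 201 + 1133 = 1459 kmol/h.

1460 kmol/h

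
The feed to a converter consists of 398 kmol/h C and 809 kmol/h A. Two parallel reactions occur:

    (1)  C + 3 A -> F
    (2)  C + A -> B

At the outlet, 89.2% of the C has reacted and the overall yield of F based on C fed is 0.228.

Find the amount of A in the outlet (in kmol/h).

Yield of F: 1ξ₁ / 398 = 0.228 → ξ₁ = 90.74 kmol/h.
Conversion of C: 1ξ₁ + 1ξ₂ = 0.892 × 398 = 355 → ξ₂ = 264.3 kmol/h.
Outlet amounts (n = n₀ + Σ ν·ξ):
  C: 398 − 1(90.74) − 1(264.3) = 42.98
  A: 809 − 3(90.74) − 1(264.3) = 272.5
  F: 0 + 1(90.74) = 90.74
  B: 0 + 1(264.3) = 264.3

272 kmol/h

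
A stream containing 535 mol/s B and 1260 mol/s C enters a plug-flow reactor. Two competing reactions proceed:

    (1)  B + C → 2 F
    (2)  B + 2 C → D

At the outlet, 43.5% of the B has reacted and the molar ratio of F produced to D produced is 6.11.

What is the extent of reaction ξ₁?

Conversion of B: B consumed = 0.435 × 535 = 232.7 mol/s = 1ξ₁ + 1ξ₂.
Selectivity: 2ξ₁ / (1ξ₂) = 6.11 → ξ₁ = 3.055 ξ₂.
Substitute: (1·3.055 + 1) ξ₂ = 232.7 → ξ₂ = 57.39 mol/s, ξ₁ = 175.3 mol/s.
Outlet amounts (n = n₀ + Σ ν·ξ):
  B: 535 − 1(175.3) − 1(57.39) = 302.3
  C: 1260 − 1(175.3) − 2(57.39) = 969.9
  F: 0 + 2(175.3) = 350.7
  D: 0 + 1(57.39) = 57.39

ξ₁ = 175 mol/s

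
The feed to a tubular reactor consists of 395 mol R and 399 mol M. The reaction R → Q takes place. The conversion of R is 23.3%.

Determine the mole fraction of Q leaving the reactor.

R reacted = 0.233 × 395 = 92.04 mol; ν_R = −1, so ξ = 92.04/1 = 92.04 mol.
Outlet amounts (n = n₀ + ν ξ):
  R: 395 − 1(92.04) = 303
  Q: 0 + 1(92.04) = 92.04
  M: 399 (inert)
Total out = 794 mol; y_Q = 92.04 / 794 = 0.1159.

0.116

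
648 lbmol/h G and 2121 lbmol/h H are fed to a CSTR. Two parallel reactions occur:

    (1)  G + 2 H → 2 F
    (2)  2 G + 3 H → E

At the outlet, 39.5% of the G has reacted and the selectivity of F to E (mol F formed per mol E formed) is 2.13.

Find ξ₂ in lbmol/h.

ξ₂ = 83.5 lbmol/h

Conversion of G: G consumed = 0.395 × 648 = 256 lbmol/h = 1ξ₁ + 2ξ₂.
Selectivity: 2ξ₁ / (1ξ₂) = 2.13 → ξ₁ = 1.065 ξ₂.
Substitute: (1·1.065 + 2) ξ₂ = 256 → ξ₂ = 83.51 lbmol/h, ξ₁ = 88.94 lbmol/h.
Outlet amounts (n = n₀ + Σ ν·ξ):
  G: 648 − 1(88.94) − 2(83.51) = 392
  H: 2121 − 2(88.94) − 3(83.51) = 1693
  F: 0 + 2(88.94) = 177.9
  E: 0 + 1(83.51) = 83.51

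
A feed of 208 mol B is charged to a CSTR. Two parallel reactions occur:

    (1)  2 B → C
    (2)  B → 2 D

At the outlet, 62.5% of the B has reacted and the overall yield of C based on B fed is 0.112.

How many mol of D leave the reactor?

Yield of C: 1ξ₁ / 208 = 0.112 → ξ₁ = 23.3 mol.
Conversion of B: 2ξ₁ + 1ξ₂ = 0.625 × 208 = 130 → ξ₂ = 83.41 mol.
Outlet amounts (n = n₀ + Σ ν·ξ):
  B: 208 − 2(23.3) − 1(83.41) = 78
  C: 0 + 1(23.3) = 23.3
  D: 0 + 2(83.41) = 166.8

167 mol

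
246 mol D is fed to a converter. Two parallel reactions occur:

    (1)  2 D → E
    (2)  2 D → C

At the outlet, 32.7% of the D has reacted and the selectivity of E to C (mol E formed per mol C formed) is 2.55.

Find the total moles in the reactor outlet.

206 mol

Conversion of D: D consumed = 0.327 × 246 = 80.44 mol = 2ξ₁ + 2ξ₂.
Selectivity: 1ξ₁ / (1ξ₂) = 2.55 → ξ₁ = 2.55 ξ₂.
Substitute: (2·2.55 + 2) ξ₂ = 80.44 → ξ₂ = 11.33 mol, ξ₁ = 28.89 mol.
Outlet amounts (n = n₀ + Σ ν·ξ):
  D: 246 − 2(28.89) − 2(11.33) = 165.6
  E: 0 + 1(28.89) = 28.89
  C: 0 + 1(11.33) = 11.33
Total out = 165.6 + 28.89 + 11.33 = 205.8 mol.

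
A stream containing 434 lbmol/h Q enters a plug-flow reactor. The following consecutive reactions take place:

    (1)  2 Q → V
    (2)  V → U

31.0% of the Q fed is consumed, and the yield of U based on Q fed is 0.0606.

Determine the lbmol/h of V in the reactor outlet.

41 lbmol/h

Conversion of Q: Q consumed = 2ξ₁ = 0.31 × 434 → ξ₁ = 67.27 lbmol/h.
Yield of U: 1ξ₂ / 434 = 0.0606 → ξ₂ = 26.3 lbmol/h.
Outlet amounts (n = n₀ + Σ ν·ξ):
  Q: 434 − 2(67.27) = 299.5
  V: 0 + 1(67.27) − 1(26.3) = 40.97
  U: 0 + 1(26.3) = 26.3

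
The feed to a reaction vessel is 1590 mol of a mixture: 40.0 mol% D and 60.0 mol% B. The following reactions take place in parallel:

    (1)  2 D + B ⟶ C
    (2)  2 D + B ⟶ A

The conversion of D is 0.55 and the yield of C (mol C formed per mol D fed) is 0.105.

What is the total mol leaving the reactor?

1240 mol

Yield of C: 1ξ₁ / 636 = 0.105 → ξ₁ = 66.78 mol.
Conversion of D: 2ξ₁ + 2ξ₂ = 0.55 × 636 = 349.8 → ξ₂ = 108.1 mol.
Outlet amounts (n = n₀ + Σ ν·ξ):
  D: 636 − 2(66.78) − 2(108.1) = 286.2
  B: 954 − 1(66.78) − 1(108.1) = 779.1
  C: 0 + 1(66.78) = 66.78
  A: 0 + 1(108.1) = 108.1
Total out = 286.2 + 779.1 + 66.78 + 108.1 = 1240 mol.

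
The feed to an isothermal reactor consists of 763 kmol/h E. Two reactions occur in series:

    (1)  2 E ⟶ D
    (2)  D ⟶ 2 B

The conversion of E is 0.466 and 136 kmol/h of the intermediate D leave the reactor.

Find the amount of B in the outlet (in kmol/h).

83.6 kmol/h

Conversion of E: E consumed = 2ξ₁ = 0.466 × 763 → ξ₁ = 177.8 kmol/h.
D balance: n_D = 0 + 1ξ₁ − 1ξ₂ = 136 → ξ₂ = (1·177.8 − 136)/1 = 41.78 kmol/h.
Outlet amounts (n = n₀ + Σ ν·ξ):
  E: 763 − 2(177.8) = 407.4
  D: 0 + 1(177.8) − 1(41.78) = 136
  B: 0 + 2(41.78) = 83.56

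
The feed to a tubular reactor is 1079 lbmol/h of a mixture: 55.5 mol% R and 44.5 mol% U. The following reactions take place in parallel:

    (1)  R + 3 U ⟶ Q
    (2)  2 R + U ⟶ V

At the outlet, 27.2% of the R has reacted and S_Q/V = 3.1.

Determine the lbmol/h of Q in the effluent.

Conversion of R: R consumed = 0.272 × 598.8 = 162.9 lbmol/h = 1ξ₁ + 2ξ₂.
Selectivity: 1ξ₁ / (1ξ₂) = 3.1 → ξ₁ = 3.1 ξ₂.
Substitute: (1·3.1 + 2) ξ₂ = 162.9 → ξ₂ = 31.94 lbmol/h, ξ₁ = 99.01 lbmol/h.
Outlet amounts (n = n₀ + Σ ν·ξ):
  R: 598.8 − 1(99.01) − 2(31.94) = 436
  U: 480.2 − 3(99.01) − 1(31.94) = 151.2
  Q: 0 + 1(99.01) = 99.01
  V: 0 + 1(31.94) = 31.94

99 lbmol/h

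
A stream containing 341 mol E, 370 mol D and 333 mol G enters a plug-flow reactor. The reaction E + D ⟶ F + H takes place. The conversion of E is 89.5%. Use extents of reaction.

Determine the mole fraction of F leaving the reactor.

E reacted = 0.895 × 341 = 305.2 mol; ν_E = −1, so ξ = 305.2/1 = 305.2 mol.
Outlet amounts (n = n₀ + ν ξ):
  E: 341 − 1(305.2) = 35.81
  D: 370 − 1(305.2) = 64.81
  F: 0 + 1(305.2) = 305.2
  H: 0 + 1(305.2) = 305.2
  G: 333 (inert)
Total out = 1044 mol; y_F = 305.2 / 1044 = 0.2923.

0.292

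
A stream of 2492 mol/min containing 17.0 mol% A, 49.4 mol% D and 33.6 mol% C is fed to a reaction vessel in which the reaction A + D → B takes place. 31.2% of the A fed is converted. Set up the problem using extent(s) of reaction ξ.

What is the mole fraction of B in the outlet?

0.056

A reacted = 0.312 × 423.6 = 132.2 mol/min; ν_A = −1, so ξ = 132.2/1 = 132.2 mol/min.
Outlet amounts (n = n₀ + ν ξ):
  A: 423.6 − 1(132.2) = 291.5
  D: 1231 − 1(132.2) = 1099
  B: 0 + 1(132.2) = 132.2
  C: 837.3 (inert)
Total out = 2360 mol/min; y_B = 132.2 / 2360 = 0.05601.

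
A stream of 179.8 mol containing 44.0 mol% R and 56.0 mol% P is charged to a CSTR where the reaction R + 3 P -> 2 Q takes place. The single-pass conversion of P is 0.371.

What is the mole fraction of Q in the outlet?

0.161

P reacted = 0.371 × 100.7 = 37.36 mol; ν_P = −3, so ξ = 37.36/3 = 12.45 mol.
Outlet amounts (n = n₀ + ν ξ):
  R: 79.11 − 1(12.45) = 66.66
  P: 100.7 − 3(12.45) = 63.33
  Q: 0 + 2(12.45) = 24.9
Total out = 154.9 mol; y_Q = 24.9 / 154.9 = 0.1608.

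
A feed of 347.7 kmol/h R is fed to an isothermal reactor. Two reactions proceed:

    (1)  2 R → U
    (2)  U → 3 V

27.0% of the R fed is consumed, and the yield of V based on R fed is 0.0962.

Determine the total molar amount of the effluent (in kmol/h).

Conversion of R: R consumed = 2ξ₁ = 0.27 × 347.7 → ξ₁ = 46.94 kmol/h.
Yield of V: 3ξ₂ / 347.7 = 0.0962 → ξ₂ = 11.15 kmol/h.
Outlet amounts (n = n₀ + Σ ν·ξ):
  R: 347.7 − 2(46.94) = 253.8
  U: 0 + 1(46.94) − 1(11.15) = 35.79
  V: 0 + 3(11.15) = 33.45
Total out = 253.8 + 35.79 + 33.45 = 323.1 kmol/h.

323 kmol/h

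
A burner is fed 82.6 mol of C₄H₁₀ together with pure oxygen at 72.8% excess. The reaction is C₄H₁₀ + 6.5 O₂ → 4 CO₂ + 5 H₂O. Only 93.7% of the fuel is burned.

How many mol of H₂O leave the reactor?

387 mol

Stoichiometric O₂ = 6.5 × 82.6 = 536.9 mol; O₂ fed = 536.9 × 1.728 = 927.8 mol.
Fuel reacted = 0.937 × 82.6 → ξ = 77.4 mol.
Outlet (n = n₀ + ν ξ):
  C₄H₁₀: 82.6 − 1(77.4) = 5.204
  O₂: 927.8 − 6.5(77.4) = 424.7
  CO₂: 0 + 4(77.4) = 309.6
  H₂O: 0 + 5(77.4) = 387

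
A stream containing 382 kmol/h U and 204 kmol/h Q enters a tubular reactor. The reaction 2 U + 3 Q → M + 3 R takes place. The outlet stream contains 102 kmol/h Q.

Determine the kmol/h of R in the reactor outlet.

102 kmol/h

For Q: n = n₀ − 3ξ → 102 = 204 − 3ξ, giving ξ = 34 kmol/h.
Outlet amounts (n = n₀ + ν ξ):
  U: 382 − 2(34) = 314
  Q: 204 − 3(34) = 102
  M: 0 + 1(34) = 34
  R: 0 + 3(34) = 102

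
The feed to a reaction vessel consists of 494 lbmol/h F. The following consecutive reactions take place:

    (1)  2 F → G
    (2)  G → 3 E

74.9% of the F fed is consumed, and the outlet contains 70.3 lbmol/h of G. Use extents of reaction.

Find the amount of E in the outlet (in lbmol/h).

Conversion of F: F consumed = 2ξ₁ = 0.749 × 494 → ξ₁ = 185 lbmol/h.
G balance: n_G = 0 + 1ξ₁ − 1ξ₂ = 70.3 → ξ₂ = (1·185 − 70.3)/1 = 114.7 lbmol/h.
Outlet amounts (n = n₀ + Σ ν·ξ):
  F: 494 − 2(185) = 124
  G: 0 + 1(185) − 1(114.7) = 70.3
  E: 0 + 3(114.7) = 344.1

344 lbmol/h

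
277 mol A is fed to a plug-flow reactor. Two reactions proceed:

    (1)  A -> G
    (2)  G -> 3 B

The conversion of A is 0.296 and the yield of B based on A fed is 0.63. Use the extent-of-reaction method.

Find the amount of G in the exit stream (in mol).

Conversion of A: A consumed = 1ξ₁ = 0.296 × 277 → ξ₁ = 81.99 mol.
Yield of B: 3ξ₂ / 277 = 0.63 → ξ₂ = 58.17 mol.
Outlet amounts (n = n₀ + Σ ν·ξ):
  A: 277 − 1(81.99) = 195
  G: 0 + 1(81.99) − 1(58.17) = 23.82
  B: 0 + 3(58.17) = 174.5

23.8 mol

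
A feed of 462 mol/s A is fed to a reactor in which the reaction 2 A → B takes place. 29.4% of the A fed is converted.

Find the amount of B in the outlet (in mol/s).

A reacted = 0.294 × 462 = 135.8 mol/s; ν_A = −2, so ξ = 135.8/2 = 67.91 mol/s.
Outlet amounts (n = n₀ + ν ξ):
  A: 462 − 2(67.91) = 326.2
  B: 0 + 1(67.91) = 67.91

67.9 mol/s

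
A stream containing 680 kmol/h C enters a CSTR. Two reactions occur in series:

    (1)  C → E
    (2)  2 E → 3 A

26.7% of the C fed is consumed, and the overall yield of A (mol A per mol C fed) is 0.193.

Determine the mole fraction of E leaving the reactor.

0.13

Conversion of C: C consumed = 1ξ₁ = 0.267 × 680 → ξ₁ = 181.6 kmol/h.
Yield of A: 3ξ₂ / 680 = 0.193 → ξ₂ = 43.75 kmol/h.
Outlet amounts (n = n₀ + Σ ν·ξ):
  C: 680 − 1(181.6) = 498.4
  E: 0 + 1(181.6) − 2(43.75) = 94.07
  A: 0 + 3(43.75) = 131.2
Total out = 723.7 kmol/h; y_E = 94.07 / 723.7 = 0.13.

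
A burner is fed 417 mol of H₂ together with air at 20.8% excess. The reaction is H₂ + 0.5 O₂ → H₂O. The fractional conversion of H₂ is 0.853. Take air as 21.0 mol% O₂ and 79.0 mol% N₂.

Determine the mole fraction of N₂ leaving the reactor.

0.659

Stoichiometric O₂ = 0.5 × 417 = 208.5 mol; O₂ fed = 208.5 × 1.208 = 251.9 mol.
N₂ fed = 251.9 × 79/21 = 947.5 mol.
Fuel reacted = 0.853 × 417 → ξ = 355.7 mol.
Outlet (n = n₀ + ν ξ):
  H₂: 417 − 1(355.7) = 61.3
  O₂: 251.9 − 0.5(355.7) = 74.02
  N₂: 947.5 (inert)
  H₂O: 0 + 1(355.7) = 355.7
Total out = 1439 mol; y_N₂ = 947.5 / 1439 = 0.6587.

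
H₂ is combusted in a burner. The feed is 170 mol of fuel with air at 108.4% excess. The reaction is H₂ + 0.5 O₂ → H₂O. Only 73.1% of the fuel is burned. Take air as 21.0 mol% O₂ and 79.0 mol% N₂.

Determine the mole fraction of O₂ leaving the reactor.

Stoichiometric O₂ = 0.5 × 170 = 85 mol; O₂ fed = 85 × 2.084 = 177.1 mol.
N₂ fed = 177.1 × 79/21 = 666.4 mol.
Fuel reacted = 0.731 × 170 → ξ = 124.3 mol.
Outlet (n = n₀ + ν ξ):
  H₂: 170 − 1(124.3) = 45.73
  O₂: 177.1 − 0.5(124.3) = 115
  N₂: 666.4 (inert)
  H₂O: 0 + 1(124.3) = 124.3
Total out = 951.4 mol; y_O₂ = 115 / 951.4 = 0.1209.

0.121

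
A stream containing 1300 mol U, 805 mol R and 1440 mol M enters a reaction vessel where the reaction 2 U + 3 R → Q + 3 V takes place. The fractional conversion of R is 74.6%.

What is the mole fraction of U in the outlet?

R reacted = 0.746 × 805 = 600.5 mol; ν_R = −3, so ξ = 600.5/3 = 200.2 mol.
Outlet amounts (n = n₀ + ν ξ):
  U: 1300 − 2(200.2) = 899.6
  R: 805 − 3(200.2) = 204.5
  Q: 0 + 1(200.2) = 200.2
  V: 0 + 3(200.2) = 600.5
  M: 1440 (inert)
Total out = 3345 mol; y_U = 899.6 / 3345 = 0.269.

0.269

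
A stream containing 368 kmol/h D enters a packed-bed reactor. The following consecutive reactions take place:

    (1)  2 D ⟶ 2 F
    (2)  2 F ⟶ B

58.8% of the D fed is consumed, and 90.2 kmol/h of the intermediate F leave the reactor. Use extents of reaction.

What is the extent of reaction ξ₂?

ξ₂ = 63.1 kmol/h

Conversion of D: D consumed = 2ξ₁ = 0.588 × 368 → ξ₁ = 108.2 kmol/h.
F balance: n_F = 0 + 2ξ₁ − 2ξ₂ = 90.2 → ξ₂ = (2·108.2 − 90.2)/2 = 63.09 kmol/h.
Outlet amounts (n = n₀ + Σ ν·ξ):
  D: 368 − 2(108.2) = 151.6
  F: 0 + 2(108.2) − 2(63.09) = 90.2
  B: 0 + 1(63.09) = 63.09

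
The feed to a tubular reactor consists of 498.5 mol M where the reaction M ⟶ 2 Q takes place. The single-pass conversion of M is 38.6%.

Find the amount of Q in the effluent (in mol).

385 mol

M reacted = 0.386 × 498.5 = 192.4 mol; ν_M = −1, so ξ = 192.4/1 = 192.4 mol.
Outlet amounts (n = n₀ + ν ξ):
  M: 498.5 − 1(192.4) = 306.1
  Q: 0 + 2(192.4) = 384.8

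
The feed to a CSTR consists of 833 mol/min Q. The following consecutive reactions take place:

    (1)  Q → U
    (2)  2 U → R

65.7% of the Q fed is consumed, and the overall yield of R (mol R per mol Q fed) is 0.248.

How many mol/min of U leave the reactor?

Conversion of Q: Q consumed = 1ξ₁ = 0.657 × 833 → ξ₁ = 547.3 mol/min.
Yield of R: 1ξ₂ / 833 = 0.248 → ξ₂ = 206.6 mol/min.
Outlet amounts (n = n₀ + Σ ν·ξ):
  Q: 833 − 1(547.3) = 285.7
  U: 0 + 1(547.3) − 2(206.6) = 134.1
  R: 0 + 1(206.6) = 206.6

134 mol/min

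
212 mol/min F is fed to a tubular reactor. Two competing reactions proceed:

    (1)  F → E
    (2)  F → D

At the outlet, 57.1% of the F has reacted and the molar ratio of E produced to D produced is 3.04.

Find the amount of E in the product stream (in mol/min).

Conversion of F: F consumed = 0.571 × 212 = 121.1 mol/min = 1ξ₁ + 1ξ₂.
Selectivity: 1ξ₁ / (1ξ₂) = 3.04 → ξ₁ = 3.04 ξ₂.
Substitute: (1·3.04 + 1) ξ₂ = 121.1 → ξ₂ = 29.96 mol/min, ξ₁ = 91.09 mol/min.
Outlet amounts (n = n₀ + Σ ν·ξ):
  F: 212 − 1(91.09) − 1(29.96) = 90.95
  E: 0 + 1(91.09) = 91.09
  D: 0 + 1(29.96) = 29.96

91.1 mol/min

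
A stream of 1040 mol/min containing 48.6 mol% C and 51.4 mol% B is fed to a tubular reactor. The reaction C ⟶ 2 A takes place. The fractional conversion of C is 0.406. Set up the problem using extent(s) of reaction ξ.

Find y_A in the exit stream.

C reacted = 0.406 × 505.4 = 205.2 mol/min; ν_C = −1, so ξ = 205.2/1 = 205.2 mol/min.
Outlet amounts (n = n₀ + ν ξ):
  C: 505.4 − 1(205.2) = 300.2
  A: 0 + 2(205.2) = 410.4
  B: 534.6 (inert)
Total out = 1245 mol/min; y_A = 410.4 / 1245 = 0.3296.

0.33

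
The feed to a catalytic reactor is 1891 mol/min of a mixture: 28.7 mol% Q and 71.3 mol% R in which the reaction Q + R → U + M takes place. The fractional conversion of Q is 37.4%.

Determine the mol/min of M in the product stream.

203 mol/min

Q reacted = 0.374 × 542.7 = 203 mol/min; ν_Q = −1, so ξ = 203/1 = 203 mol/min.
Outlet amounts (n = n₀ + ν ξ):
  Q: 542.7 − 1(203) = 339.7
  R: 1348 − 1(203) = 1145
  U: 0 + 1(203) = 203
  M: 0 + 1(203) = 203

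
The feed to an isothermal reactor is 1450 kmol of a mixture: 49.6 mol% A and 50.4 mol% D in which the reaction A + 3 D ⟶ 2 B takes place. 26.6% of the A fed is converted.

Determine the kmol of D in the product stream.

157 kmol

A reacted = 0.266 × 719.2 = 191.3 kmol; ν_A = −1, so ξ = 191.3/1 = 191.3 kmol.
Outlet amounts (n = n₀ + ν ξ):
  A: 719.2 − 1(191.3) = 527.9
  D: 730.8 − 3(191.3) = 156.9
  B: 0 + 2(191.3) = 382.6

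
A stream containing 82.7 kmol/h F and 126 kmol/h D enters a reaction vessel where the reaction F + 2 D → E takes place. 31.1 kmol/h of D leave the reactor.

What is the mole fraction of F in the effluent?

0.31

For D: n = n₀ − 2ξ → 31.1 = 126 − 2ξ, giving ξ = 47.45 kmol/h.
Outlet amounts (n = n₀ + ν ξ):
  F: 82.7 − 1(47.45) = 35.25
  D: 126 − 2(47.45) = 31.1
  E: 0 + 1(47.45) = 47.45
Total out = 113.8 kmol/h; y_F = 35.25 / 113.8 = 0.3098.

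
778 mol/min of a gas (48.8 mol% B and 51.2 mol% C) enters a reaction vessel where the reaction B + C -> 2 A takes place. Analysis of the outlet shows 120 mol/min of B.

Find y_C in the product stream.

For B: n = n₀ − 1ξ → 120 = 379.7 − 1ξ, giving ξ = 259.7 mol/min.
Outlet amounts (n = n₀ + ν ξ):
  B: 379.7 − 1(259.7) = 120
  C: 398.3 − 1(259.7) = 138.7
  A: 0 + 2(259.7) = 519.3
Total out = 778 mol/min; y_C = 138.7 / 778 = 0.1782.

0.178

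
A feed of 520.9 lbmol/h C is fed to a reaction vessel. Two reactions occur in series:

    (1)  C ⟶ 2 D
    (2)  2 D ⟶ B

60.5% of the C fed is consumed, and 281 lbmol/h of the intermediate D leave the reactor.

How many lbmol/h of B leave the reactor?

Conversion of C: C consumed = 1ξ₁ = 0.605 × 520.9 → ξ₁ = 315.1 lbmol/h.
D balance: n_D = 0 + 2ξ₁ − 2ξ₂ = 281 → ξ₂ = (2·315.1 − 281)/2 = 174.6 lbmol/h.
Outlet amounts (n = n₀ + Σ ν·ξ):
  C: 520.9 − 1(315.1) = 205.8
  D: 0 + 2(315.1) − 2(174.6) = 281
  B: 0 + 1(174.6) = 174.6

175 lbmol/h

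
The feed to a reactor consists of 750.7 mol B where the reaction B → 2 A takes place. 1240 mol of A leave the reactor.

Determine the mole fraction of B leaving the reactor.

For A: n = n₀ + 2ξ → 1240 = 0 + 2ξ, giving ξ = 620 mol.
Outlet amounts (n = n₀ + ν ξ):
  B: 750.7 − 1(620) = 130.7
  A: 0 + 2(620) = 1240
Total out = 1371 mol; y_B = 130.7 / 1371 = 0.09535.

0.0954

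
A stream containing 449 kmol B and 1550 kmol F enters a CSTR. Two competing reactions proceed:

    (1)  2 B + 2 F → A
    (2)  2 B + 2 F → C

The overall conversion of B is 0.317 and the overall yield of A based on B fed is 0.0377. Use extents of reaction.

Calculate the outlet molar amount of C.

54.2 kmol

Yield of A: 1ξ₁ / 449 = 0.0377 → ξ₁ = 16.93 kmol.
Conversion of B: 2ξ₁ + 2ξ₂ = 0.317 × 449 = 142.3 → ξ₂ = 54.24 kmol.
Outlet amounts (n = n₀ + Σ ν·ξ):
  B: 449 − 2(16.93) − 2(54.24) = 306.7
  F: 1550 − 2(16.93) − 2(54.24) = 1408
  A: 0 + 1(16.93) = 16.93
  C: 0 + 1(54.24) = 54.24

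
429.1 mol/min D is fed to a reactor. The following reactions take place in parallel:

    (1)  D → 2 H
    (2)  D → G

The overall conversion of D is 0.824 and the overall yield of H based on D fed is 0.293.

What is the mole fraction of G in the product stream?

0.591

Yield of H: 2ξ₁ / 429.1 = 0.293 → ξ₁ = 62.86 mol/min.
Conversion of D: 1ξ₁ + 1ξ₂ = 0.824 × 429.1 = 353.6 → ξ₂ = 290.7 mol/min.
Outlet amounts (n = n₀ + Σ ν·ξ):
  D: 429.1 − 1(62.86) − 1(290.7) = 75.52
  H: 0 + 2(62.86) = 125.7
  G: 0 + 1(290.7) = 290.7
Total out = 492 mol/min; y_G = 290.7 / 492 = 0.5909.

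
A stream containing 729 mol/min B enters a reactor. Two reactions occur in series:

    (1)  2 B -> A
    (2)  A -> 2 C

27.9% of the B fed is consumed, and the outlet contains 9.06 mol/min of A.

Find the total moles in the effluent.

720 mol/min

Conversion of B: B consumed = 2ξ₁ = 0.279 × 729 → ξ₁ = 101.7 mol/min.
A balance: n_A = 0 + 1ξ₁ − 1ξ₂ = 9.06 → ξ₂ = (1·101.7 − 9.06)/1 = 92.64 mol/min.
Outlet amounts (n = n₀ + Σ ν·ξ):
  B: 729 − 2(101.7) = 525.6
  A: 0 + 1(101.7) − 1(92.64) = 9.06
  C: 0 + 2(92.64) = 185.3
Total out = 525.6 + 9.06 + 185.3 = 719.9 mol/min.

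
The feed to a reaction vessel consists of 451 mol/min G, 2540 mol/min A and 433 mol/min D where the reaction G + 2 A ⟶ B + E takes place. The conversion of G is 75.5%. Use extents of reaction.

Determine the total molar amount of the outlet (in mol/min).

3080 mol/min

G reacted = 0.755 × 451 = 340.5 mol/min; ν_G = −1, so ξ = 340.5/1 = 340.5 mol/min.
Outlet amounts (n = n₀ + ν ξ):
  G: 451 − 1(340.5) = 110.5
  A: 2540 − 2(340.5) = 1859
  B: 0 + 1(340.5) = 340.5
  E: 0 + 1(340.5) = 340.5
  D: 433 (inert)
Total out = 110.5 + 1859 + 340.5 + 340.5 + 433 = 3083 mol/min.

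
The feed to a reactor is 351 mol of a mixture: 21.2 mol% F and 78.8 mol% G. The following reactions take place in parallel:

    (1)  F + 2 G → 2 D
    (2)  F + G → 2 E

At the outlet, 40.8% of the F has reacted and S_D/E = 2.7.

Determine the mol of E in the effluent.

Conversion of F: F consumed = 0.408 × 74.41 = 30.36 mol = 1ξ₁ + 1ξ₂.
Selectivity: 2ξ₁ / (2ξ₂) = 2.7 → ξ₁ = 2.7 ξ₂.
Substitute: (1·2.7 + 1) ξ₂ = 30.36 → ξ₂ = 8.205 mol, ξ₁ = 22.15 mol.
Outlet amounts (n = n₀ + Σ ν·ξ):
  F: 74.41 − 1(22.15) − 1(8.205) = 44.05
  G: 276.6 − 2(22.15) − 1(8.205) = 224.1
  D: 0 + 2(22.15) = 44.31
  E: 0 + 2(8.205) = 16.41

16.4 mol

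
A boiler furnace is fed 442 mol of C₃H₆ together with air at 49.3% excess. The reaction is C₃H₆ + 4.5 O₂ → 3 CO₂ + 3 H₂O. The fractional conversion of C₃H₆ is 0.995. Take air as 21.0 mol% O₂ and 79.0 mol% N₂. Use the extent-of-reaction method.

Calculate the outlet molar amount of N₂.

Stoichiometric O₂ = 4.5 × 442 = 1989 mol; O₂ fed = 1989 × 1.493 = 2970 mol.
N₂ fed = 2970 × 79/21 = 11170 mol.
Fuel reacted = 0.995 × 442 → ξ = 439.8 mol.
Outlet (n = n₀ + ν ξ):
  C₃H₆: 442 − 1(439.8) = 2.21
  O₂: 2970 − 4.5(439.8) = 990.5
  N₂: 11170 (inert)
  CO₂: 0 + 3(439.8) = 1319
  H₂O: 0 + 3(439.8) = 1319

11200 mol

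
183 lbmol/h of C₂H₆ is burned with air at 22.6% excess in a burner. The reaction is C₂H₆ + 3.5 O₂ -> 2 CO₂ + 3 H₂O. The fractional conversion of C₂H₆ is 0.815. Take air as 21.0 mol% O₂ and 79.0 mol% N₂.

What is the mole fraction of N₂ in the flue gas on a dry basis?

Stoichiometric O₂ = 3.5 × 183 = 640.5 lbmol/h; O₂ fed = 640.5 × 1.226 = 785.3 lbmol/h.
N₂ fed = 785.3 × 79/21 = 2954 lbmol/h.
Fuel reacted = 0.815 × 183 → ξ = 149.1 lbmol/h.
Outlet (n = n₀ + ν ξ):
  C₂H₆: 183 − 1(149.1) = 33.86
  O₂: 785.3 − 3.5(149.1) = 263.2
  N₂: 2954 (inert)
  CO₂: 0 + 2(149.1) = 298.3
  H₂O: 0 + 3(149.1) = 447.4
Dry total = 3549 lbmol/h; y_N₂ (dry) = 2954 / 3549 = 0.8323.

0.832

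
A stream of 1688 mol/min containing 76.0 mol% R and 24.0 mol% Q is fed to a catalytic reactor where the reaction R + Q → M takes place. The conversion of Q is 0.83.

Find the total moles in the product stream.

Q reacted = 0.83 × 405.1 = 336.2 mol/min; ν_Q = −1, so ξ = 336.2/1 = 336.2 mol/min.
Outlet amounts (n = n₀ + ν ξ):
  R: 1283 − 1(336.2) = 946.6
  Q: 405.1 − 1(336.2) = 68.87
  M: 0 + 1(336.2) = 336.2
Total out = 946.6 + 68.87 + 336.2 = 1352 mol/min.

1350 mol/min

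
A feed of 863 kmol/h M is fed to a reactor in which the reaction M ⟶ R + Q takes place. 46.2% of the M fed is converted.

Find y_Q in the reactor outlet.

0.316

M reacted = 0.462 × 863 = 398.7 kmol/h; ν_M = −1, so ξ = 398.7/1 = 398.7 kmol/h.
Outlet amounts (n = n₀ + ν ξ):
  M: 863 − 1(398.7) = 464.3
  R: 0 + 1(398.7) = 398.7
  Q: 0 + 1(398.7) = 398.7
Total out = 1262 kmol/h; y_Q = 398.7 / 1262 = 0.316.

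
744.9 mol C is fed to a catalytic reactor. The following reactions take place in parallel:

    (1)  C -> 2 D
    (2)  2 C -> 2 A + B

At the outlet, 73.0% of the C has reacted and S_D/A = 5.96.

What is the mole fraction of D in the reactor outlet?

Conversion of C: C consumed = 0.73 × 744.9 = 543.8 mol = 1ξ₁ + 2ξ₂.
Selectivity: 2ξ₁ / (2ξ₂) = 5.96 → ξ₁ = 5.96 ξ₂.
Substitute: (1·5.96 + 2) ξ₂ = 543.8 → ξ₂ = 68.31 mol, ξ₁ = 407.1 mol.
Outlet amounts (n = n₀ + Σ ν·ξ):
  C: 744.9 − 1(407.1) − 2(68.31) = 201.1
  D: 0 + 2(407.1) = 814.3
  A: 0 + 2(68.31) = 136.6
  B: 0 + 1(68.31) = 68.31
Total out = 1220 mol; y_D = 814.3 / 1220 = 0.6673.

0.667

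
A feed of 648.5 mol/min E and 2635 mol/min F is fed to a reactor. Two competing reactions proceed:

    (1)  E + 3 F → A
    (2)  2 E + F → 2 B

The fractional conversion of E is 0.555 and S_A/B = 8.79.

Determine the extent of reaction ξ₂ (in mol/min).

ξ₂ = 18.4 mol/min

Conversion of E: E consumed = 0.555 × 648.5 = 359.9 mol/min = 1ξ₁ + 2ξ₂.
Selectivity: 1ξ₁ / (2ξ₂) = 8.79 → ξ₁ = 17.58 ξ₂.
Substitute: (1·17.58 + 2) ξ₂ = 359.9 → ξ₂ = 18.38 mol/min, ξ₁ = 323.2 mol/min.
Outlet amounts (n = n₀ + Σ ν·ξ):
  E: 648.5 − 1(323.2) − 2(18.38) = 288.6
  F: 2635 − 3(323.2) − 1(18.38) = 1647
  A: 0 + 1(323.2) = 323.2
  B: 0 + 2(18.38) = 36.76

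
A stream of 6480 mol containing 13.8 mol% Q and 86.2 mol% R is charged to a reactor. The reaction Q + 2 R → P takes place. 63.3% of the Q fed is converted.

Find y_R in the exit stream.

0.833

Q reacted = 0.633 × 894.2 = 566.1 mol; ν_Q = −1, so ξ = 566.1/1 = 566.1 mol.
Outlet amounts (n = n₀ + ν ξ):
  Q: 894.2 − 1(566.1) = 328.2
  R: 5586 − 2(566.1) = 4454
  P: 0 + 1(566.1) = 566.1
Total out = 5348 mol; y_R = 4454 / 5348 = 0.8328.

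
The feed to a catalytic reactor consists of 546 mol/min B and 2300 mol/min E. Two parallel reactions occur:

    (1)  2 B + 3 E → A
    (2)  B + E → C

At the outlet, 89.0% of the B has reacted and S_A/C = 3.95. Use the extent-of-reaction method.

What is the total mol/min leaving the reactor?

1930 mol/min

Conversion of B: B consumed = 0.89 × 546 = 485.9 mol/min = 2ξ₁ + 1ξ₂.
Selectivity: 1ξ₁ / (1ξ₂) = 3.95 → ξ₁ = 3.95 ξ₂.
Substitute: (2·3.95 + 1) ξ₂ = 485.9 → ξ₂ = 54.6 mol/min, ξ₁ = 215.7 mol/min.
Outlet amounts (n = n₀ + Σ ν·ξ):
  B: 546 − 2(215.7) − 1(54.6) = 60.06
  E: 2300 − 3(215.7) − 1(54.6) = 1598
  A: 0 + 1(215.7) = 215.7
  C: 0 + 1(54.6) = 54.6
Total out = 60.06 + 1598 + 215.7 + 54.6 = 1929 mol/min.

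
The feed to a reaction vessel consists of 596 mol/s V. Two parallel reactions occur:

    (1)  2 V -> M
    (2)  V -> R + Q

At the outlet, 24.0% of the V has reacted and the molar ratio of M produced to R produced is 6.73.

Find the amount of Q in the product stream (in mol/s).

Conversion of V: V consumed = 0.24 × 596 = 143 mol/s = 2ξ₁ + 1ξ₂.
Selectivity: 1ξ₁ / (1ξ₂) = 6.73 → ξ₁ = 6.73 ξ₂.
Substitute: (2·6.73 + 1) ξ₂ = 143 → ξ₂ = 9.892 mol/s, ξ₁ = 66.57 mol/s.
Outlet amounts (n = n₀ + Σ ν·ξ):
  V: 596 − 2(66.57) − 1(9.892) = 453
  M: 0 + 1(66.57) = 66.57
  R: 0 + 1(9.892) = 9.892
  Q: 0 + 1(9.892) = 9.892

9.89 mol/s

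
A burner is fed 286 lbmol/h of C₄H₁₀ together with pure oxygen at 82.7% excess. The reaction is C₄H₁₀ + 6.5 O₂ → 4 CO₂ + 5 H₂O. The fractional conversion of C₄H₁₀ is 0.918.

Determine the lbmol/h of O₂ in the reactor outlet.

Stoichiometric O₂ = 6.5 × 286 = 1859 lbmol/h; O₂ fed = 1859 × 1.827 = 3396 lbmol/h.
Fuel reacted = 0.918 × 286 → ξ = 262.5 lbmol/h.
Outlet (n = n₀ + ν ξ):
  C₄H₁₀: 286 − 1(262.5) = 23.45
  O₂: 3396 − 6.5(262.5) = 1690
  CO₂: 0 + 4(262.5) = 1050
  H₂O: 0 + 5(262.5) = 1313

1690 lbmol/h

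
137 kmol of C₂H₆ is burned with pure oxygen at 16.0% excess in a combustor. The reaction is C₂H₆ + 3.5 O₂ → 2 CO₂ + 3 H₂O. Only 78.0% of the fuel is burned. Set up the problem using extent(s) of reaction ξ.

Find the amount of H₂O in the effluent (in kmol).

321 kmol

Stoichiometric O₂ = 3.5 × 137 = 479.5 kmol; O₂ fed = 479.5 × 1.160 = 556.2 kmol.
Fuel reacted = 0.78 × 137 → ξ = 106.9 kmol.
Outlet (n = n₀ + ν ξ):
  C₂H₆: 137 − 1(106.9) = 30.14
  O₂: 556.2 − 3.5(106.9) = 182.2
  CO₂: 0 + 2(106.9) = 213.7
  H₂O: 0 + 3(106.9) = 320.6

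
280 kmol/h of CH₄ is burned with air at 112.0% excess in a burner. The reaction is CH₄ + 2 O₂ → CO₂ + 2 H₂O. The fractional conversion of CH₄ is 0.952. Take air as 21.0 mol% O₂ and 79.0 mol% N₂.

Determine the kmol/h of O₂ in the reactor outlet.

654 kmol/h

Stoichiometric O₂ = 2 × 280 = 560 kmol/h; O₂ fed = 560 × 2.120 = 1187 kmol/h.
N₂ fed = 1187 × 79/21 = 4466 kmol/h.
Fuel reacted = 0.952 × 280 → ξ = 266.6 kmol/h.
Outlet (n = n₀ + ν ξ):
  CH₄: 280 − 1(266.6) = 13.44
  O₂: 1187 − 2(266.6) = 654.1
  N₂: 4466 (inert)
  CO₂: 0 + 1(266.6) = 266.6
  H₂O: 0 + 2(266.6) = 533.1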